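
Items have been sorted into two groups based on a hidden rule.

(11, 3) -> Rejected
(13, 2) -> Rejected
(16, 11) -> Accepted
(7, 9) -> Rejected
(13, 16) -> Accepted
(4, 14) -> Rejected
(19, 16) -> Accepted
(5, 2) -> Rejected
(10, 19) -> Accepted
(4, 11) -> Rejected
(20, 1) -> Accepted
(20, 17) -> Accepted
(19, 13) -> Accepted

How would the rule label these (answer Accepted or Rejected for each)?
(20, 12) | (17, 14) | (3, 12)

Accepted, Accepted, Rejected

One predicate separates the groups cleanly: sum ≥ 21.
Accepted: (20, 12), since 20+12 = 32. Accepted: (17, 14), since 17+14 = 31. Rejected: (3, 12), since 3+12 = 15.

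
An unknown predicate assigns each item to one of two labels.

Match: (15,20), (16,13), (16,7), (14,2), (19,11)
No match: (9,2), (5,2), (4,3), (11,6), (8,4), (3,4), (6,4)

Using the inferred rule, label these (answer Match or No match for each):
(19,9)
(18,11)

Match, Match

The simplest hypothesis consistent with all the labels is: first ≥ 13.
(19,9) → first 19 → Match.
(18,11) → first 18 → Match.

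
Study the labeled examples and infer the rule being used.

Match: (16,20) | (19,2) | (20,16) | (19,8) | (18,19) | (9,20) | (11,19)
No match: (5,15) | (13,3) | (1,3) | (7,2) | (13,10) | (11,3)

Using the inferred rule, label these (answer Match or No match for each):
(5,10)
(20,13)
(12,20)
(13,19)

No match, Match, Match, Match

All 'Match' examples share one property — max ≥ 16 — and every 'No match' example lacks it.
No match: (5,10), since max 10. Match: (20,13), since max 20. Match: (12,20), since max 20. Match: (13,19), since max 19.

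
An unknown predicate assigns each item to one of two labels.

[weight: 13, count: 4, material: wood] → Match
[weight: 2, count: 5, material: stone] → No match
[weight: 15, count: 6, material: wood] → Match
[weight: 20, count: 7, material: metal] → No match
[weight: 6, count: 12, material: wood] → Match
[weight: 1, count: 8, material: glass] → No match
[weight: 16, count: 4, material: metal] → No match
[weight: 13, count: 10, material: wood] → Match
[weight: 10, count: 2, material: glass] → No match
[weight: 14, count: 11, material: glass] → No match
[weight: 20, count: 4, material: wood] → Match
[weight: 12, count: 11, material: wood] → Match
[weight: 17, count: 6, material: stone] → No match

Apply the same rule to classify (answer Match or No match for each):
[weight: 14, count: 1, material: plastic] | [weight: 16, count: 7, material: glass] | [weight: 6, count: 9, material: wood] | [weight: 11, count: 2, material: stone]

No match, No match, Match, No match

Checking candidate rules against both groups, what survives is: material is wood.
No match: [weight: 14, count: 1, material: plastic], since material is plastic. No match: [weight: 16, count: 7, material: glass], since material is glass. Match: [weight: 6, count: 9, material: wood], since material is wood. No match: [weight: 11, count: 2, material: stone], since material is stone.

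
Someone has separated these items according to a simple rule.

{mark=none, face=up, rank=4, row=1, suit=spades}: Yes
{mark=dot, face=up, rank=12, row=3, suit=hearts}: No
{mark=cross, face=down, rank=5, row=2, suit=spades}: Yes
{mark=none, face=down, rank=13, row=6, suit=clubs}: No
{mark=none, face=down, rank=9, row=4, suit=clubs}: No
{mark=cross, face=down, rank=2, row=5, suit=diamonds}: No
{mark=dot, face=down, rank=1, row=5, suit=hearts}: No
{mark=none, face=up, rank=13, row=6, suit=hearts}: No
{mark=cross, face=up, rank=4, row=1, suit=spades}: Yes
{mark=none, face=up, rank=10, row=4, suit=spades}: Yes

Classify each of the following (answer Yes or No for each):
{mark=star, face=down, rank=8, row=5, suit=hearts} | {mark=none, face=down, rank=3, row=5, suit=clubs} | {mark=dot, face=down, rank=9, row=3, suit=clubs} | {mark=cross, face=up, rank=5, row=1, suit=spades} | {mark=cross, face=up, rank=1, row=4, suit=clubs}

The distinguishing property — suit is spades — holds for all the 'Yes' cases and none of the 'No' cases.
{mark=star, face=down, rank=8, row=5, suit=hearts} → suit is hearts → No.
{mark=none, face=down, rank=3, row=5, suit=clubs} → suit is clubs → No.
{mark=dot, face=down, rank=9, row=3, suit=clubs} → suit is clubs → No.
{mark=cross, face=up, rank=5, row=1, suit=spades} → suit is spades → Yes.
{mark=cross, face=up, rank=1, row=4, suit=clubs} → suit is clubs → No.

No, No, No, Yes, No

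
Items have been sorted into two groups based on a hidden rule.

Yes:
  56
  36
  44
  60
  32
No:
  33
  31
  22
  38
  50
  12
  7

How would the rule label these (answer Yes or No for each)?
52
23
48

The common property of the 'Yes' items is: multiple of 4 AND at least 22. No 'No' item has it.
52 — 52 = 4·13, 52 ≥ 22, hence Yes. 23 — 23 = 4·5 + 3, 23 ≥ 22, hence No. 48 — 48 = 4·12, 48 ≥ 22, hence Yes.

Yes, No, Yes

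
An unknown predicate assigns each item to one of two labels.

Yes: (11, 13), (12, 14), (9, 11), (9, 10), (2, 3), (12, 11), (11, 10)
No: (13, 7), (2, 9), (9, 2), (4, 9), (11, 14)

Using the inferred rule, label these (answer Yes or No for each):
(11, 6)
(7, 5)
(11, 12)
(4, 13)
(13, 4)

No, Yes, Yes, No, No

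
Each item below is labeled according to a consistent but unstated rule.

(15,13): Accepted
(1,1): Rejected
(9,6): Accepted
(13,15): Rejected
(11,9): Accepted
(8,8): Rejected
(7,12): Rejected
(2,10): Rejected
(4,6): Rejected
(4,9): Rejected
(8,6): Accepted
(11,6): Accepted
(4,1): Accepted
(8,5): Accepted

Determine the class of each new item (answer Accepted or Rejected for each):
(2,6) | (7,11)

Rule: first > second. This holds for each 'Accepted' example and fails for each 'Rejected' one.
(2,6): 2 < 6, doesn't match → Rejected. (7,11): 7 < 11, doesn't match → Rejected.

Rejected, Rejected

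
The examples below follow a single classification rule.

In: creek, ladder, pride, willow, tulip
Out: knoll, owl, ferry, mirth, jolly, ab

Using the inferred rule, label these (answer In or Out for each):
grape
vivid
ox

In, In, Out

The common property of the 'In' items is: has ≥ 2 vowels. No 'Out' item has it.
grape: 2 vowels — matches, so In.
vivid: 2 vowels — matches, so In.
ox: 1 vowel — fails this test, so Out.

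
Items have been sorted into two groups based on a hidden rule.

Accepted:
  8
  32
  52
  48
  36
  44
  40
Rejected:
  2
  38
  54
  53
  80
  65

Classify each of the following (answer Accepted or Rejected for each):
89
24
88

The common property of the 'Accepted' items is: multiple of 4 AND at most 52. No 'Rejected' item has it.

Rejected, Accepted, Rejected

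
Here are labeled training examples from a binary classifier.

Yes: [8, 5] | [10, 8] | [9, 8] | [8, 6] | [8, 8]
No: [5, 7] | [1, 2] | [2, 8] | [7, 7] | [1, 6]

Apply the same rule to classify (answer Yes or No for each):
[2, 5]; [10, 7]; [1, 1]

No, Yes, No

One predicate separates the groups cleanly: first ≥ 8.
No: [2, 5], since first 2. Yes: [10, 7], since first 10. No: [1, 1], since first 1.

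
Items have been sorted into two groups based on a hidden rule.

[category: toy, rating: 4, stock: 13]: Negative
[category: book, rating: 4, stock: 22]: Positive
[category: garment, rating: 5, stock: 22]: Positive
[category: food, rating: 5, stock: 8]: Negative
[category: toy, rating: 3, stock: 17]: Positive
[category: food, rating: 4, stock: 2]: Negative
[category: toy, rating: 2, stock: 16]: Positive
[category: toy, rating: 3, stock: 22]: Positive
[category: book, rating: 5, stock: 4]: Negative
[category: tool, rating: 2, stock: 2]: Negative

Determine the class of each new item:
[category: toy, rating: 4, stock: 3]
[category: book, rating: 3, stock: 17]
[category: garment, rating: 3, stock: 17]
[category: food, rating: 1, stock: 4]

Negative, Positive, Positive, Negative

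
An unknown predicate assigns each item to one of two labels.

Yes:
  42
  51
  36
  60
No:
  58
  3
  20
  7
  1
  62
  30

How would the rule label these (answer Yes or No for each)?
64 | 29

No, No

All 'Yes' examples share one property — multiple of 3 AND at least 36 — and every 'No' example lacks it.
No: 64, since 64 = 3·21 + 1, 64 ≥ 36. No: 29, since 29 = 3·9 + 2, 29 < 36.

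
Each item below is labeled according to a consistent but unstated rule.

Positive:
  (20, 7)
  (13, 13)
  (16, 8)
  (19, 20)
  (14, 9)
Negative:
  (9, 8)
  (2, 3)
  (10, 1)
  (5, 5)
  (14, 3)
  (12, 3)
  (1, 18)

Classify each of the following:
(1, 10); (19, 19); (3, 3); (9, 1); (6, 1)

Negative, Positive, Negative, Negative, Negative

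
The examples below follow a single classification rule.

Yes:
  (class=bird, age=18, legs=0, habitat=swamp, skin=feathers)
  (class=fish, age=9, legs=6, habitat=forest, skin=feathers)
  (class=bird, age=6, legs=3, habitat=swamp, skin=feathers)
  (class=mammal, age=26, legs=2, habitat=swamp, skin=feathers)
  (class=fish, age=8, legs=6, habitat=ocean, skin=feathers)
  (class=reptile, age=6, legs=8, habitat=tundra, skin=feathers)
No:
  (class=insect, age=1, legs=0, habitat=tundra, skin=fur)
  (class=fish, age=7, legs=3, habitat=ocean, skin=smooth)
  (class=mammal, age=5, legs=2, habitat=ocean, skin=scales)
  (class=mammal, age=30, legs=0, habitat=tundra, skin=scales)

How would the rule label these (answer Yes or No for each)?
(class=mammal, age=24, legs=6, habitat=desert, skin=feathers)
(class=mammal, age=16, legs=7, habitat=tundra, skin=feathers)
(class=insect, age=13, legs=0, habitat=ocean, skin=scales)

A rule that fits every label: skin is feathers — true of each 'Yes' example, false of each 'No' one.
(class=mammal, age=24, legs=6, habitat=desert, skin=feathers): Yes (skin is feathers). (class=mammal, age=16, legs=7, habitat=tundra, skin=feathers): Yes (skin is feathers). (class=insect, age=13, legs=0, habitat=ocean, skin=scales): No (skin is scales).

Yes, Yes, No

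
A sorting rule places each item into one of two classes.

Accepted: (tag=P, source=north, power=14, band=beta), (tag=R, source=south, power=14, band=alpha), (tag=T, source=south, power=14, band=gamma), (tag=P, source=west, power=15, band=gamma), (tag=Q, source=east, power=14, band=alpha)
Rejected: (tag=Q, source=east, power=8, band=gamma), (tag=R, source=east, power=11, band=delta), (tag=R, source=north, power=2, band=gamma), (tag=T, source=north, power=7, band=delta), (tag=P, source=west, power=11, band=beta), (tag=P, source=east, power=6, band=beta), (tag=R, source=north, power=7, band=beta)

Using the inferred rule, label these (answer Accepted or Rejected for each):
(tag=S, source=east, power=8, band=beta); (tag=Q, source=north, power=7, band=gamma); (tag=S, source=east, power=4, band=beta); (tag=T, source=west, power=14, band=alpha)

The simplest hypothesis consistent with all the labels is: power ≥ 14.
(tag=S, source=east, power=8, band=beta): power = 8, does not pass → Rejected.
(tag=Q, source=north, power=7, band=gamma): power = 7, does not pass → Rejected.
(tag=S, source=east, power=4, band=beta): power = 4, does not pass → Rejected.
(tag=T, source=west, power=14, band=alpha): power = 14, matches → Accepted.

Rejected, Rejected, Rejected, Accepted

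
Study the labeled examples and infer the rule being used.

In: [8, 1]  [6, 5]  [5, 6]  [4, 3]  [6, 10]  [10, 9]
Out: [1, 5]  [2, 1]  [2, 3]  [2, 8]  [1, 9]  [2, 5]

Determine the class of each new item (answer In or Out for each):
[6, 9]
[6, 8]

In, In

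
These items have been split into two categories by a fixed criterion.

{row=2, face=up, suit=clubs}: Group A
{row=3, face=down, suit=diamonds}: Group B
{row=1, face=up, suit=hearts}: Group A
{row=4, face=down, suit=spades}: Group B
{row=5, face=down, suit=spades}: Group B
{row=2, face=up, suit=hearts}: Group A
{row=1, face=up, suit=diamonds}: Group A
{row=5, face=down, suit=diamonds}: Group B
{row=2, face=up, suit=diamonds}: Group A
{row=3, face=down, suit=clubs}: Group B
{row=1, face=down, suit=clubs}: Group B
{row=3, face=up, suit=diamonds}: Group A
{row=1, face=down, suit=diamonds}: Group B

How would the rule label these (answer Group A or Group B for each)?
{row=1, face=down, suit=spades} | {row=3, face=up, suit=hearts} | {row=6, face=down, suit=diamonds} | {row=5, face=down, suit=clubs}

Group B, Group A, Group B, Group B

The simplest hypothesis consistent with all the labels is: face is up.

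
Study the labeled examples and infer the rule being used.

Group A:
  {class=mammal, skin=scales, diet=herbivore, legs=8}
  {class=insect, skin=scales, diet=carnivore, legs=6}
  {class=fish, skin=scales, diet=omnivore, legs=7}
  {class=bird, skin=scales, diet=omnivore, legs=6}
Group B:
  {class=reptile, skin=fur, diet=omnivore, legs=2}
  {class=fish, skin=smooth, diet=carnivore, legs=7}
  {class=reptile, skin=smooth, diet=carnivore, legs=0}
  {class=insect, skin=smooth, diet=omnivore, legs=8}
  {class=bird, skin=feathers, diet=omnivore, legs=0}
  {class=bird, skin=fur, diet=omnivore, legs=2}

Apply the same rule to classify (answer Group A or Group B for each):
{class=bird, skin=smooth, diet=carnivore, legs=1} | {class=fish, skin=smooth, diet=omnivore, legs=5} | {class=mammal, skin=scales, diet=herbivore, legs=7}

Group B, Group B, Group A

The simplest hypothesis consistent with all the labels is: skin is scales.
{class=bird, skin=smooth, diet=carnivore, legs=1}: skin is smooth — doesn't match, so Group B.
{class=fish, skin=smooth, diet=omnivore, legs=5}: skin is smooth — doesn't match, so Group B.
{class=mammal, skin=scales, diet=herbivore, legs=7}: skin is scales — meets the rule, so Group A.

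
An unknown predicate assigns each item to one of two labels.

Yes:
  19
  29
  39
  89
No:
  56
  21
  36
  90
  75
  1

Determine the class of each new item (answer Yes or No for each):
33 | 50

The distinguishing property — ends in digit 9 — holds for all the 'Yes' cases and none of the 'No' cases.

No, No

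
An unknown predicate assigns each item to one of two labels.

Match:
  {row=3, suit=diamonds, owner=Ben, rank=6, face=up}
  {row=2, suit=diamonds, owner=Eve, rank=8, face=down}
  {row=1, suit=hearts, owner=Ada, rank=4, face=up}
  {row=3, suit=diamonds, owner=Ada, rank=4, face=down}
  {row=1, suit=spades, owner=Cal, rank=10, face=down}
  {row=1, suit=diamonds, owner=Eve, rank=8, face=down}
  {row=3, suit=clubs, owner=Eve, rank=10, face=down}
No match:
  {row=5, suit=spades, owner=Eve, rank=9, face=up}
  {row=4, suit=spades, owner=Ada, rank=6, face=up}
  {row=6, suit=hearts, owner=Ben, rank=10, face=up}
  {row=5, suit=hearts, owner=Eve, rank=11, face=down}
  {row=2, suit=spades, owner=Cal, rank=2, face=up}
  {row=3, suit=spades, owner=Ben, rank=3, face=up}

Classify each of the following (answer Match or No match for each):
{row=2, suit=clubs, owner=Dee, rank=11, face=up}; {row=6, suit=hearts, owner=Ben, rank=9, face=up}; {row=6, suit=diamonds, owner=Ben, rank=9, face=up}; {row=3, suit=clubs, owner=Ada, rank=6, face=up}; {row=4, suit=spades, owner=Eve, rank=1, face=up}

Match, No match, No match, Match, No match

'Match' ⟺ rank ≥ 4 AND row ≤ 3.
{row=2, suit=clubs, owner=Dee, rank=11, face=up}: rank = 11, row = 2, has this property → Match.
{row=6, suit=hearts, owner=Ben, rank=9, face=up}: rank = 9, row = 6, fails the rule → No match.
{row=6, suit=diamonds, owner=Ben, rank=9, face=up}: rank = 9, row = 6, fails the rule → No match.
{row=3, suit=clubs, owner=Ada, rank=6, face=up}: rank = 6, row = 3, has this property → Match.
{row=4, suit=spades, owner=Eve, rank=1, face=up}: rank = 1, row = 4, fails the rule → No match.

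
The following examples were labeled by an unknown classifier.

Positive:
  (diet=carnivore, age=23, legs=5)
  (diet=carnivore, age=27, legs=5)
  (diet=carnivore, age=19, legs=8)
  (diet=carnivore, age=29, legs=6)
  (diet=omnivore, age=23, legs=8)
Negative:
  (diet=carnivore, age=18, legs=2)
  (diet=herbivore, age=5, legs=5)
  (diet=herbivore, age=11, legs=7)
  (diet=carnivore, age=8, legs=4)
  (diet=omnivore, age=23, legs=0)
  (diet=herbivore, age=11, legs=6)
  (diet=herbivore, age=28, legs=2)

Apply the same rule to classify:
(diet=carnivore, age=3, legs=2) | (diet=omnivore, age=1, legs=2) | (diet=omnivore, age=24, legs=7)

All 'Positive' examples share one property — legs ≥ 4 AND age ≥ 18 — and every 'Negative' example lacks it.

Negative, Negative, Positive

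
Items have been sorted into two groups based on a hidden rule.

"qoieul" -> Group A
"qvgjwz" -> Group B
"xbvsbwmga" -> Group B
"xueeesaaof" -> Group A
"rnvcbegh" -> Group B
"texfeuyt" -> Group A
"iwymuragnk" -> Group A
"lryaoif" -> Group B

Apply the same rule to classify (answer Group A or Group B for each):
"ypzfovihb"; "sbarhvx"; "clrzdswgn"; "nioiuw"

Group B, Group B, Group B, Group A

All 'Group A' examples share one property — contains 'u' — and every 'Group B' example lacks it.
"ypzfovihb": Group B (no 'u').
"sbarhvx": Group B (no 'u').
"clrzdswgn": Group B (no 'u').
"nioiuw": Group A (has 'u').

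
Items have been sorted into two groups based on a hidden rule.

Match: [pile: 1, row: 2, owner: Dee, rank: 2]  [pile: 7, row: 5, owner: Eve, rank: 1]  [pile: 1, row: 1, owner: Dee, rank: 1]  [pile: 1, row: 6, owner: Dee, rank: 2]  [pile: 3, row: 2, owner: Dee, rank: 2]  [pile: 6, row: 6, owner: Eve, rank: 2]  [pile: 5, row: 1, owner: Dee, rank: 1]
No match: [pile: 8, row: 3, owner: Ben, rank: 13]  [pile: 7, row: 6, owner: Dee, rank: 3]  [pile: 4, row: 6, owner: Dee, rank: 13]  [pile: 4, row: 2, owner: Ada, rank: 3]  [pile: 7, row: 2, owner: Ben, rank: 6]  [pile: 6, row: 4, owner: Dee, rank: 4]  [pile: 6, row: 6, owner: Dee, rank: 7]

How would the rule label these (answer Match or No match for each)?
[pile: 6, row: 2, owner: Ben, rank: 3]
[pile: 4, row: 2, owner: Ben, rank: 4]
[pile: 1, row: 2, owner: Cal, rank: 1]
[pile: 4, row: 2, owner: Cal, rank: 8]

No match, No match, Match, No match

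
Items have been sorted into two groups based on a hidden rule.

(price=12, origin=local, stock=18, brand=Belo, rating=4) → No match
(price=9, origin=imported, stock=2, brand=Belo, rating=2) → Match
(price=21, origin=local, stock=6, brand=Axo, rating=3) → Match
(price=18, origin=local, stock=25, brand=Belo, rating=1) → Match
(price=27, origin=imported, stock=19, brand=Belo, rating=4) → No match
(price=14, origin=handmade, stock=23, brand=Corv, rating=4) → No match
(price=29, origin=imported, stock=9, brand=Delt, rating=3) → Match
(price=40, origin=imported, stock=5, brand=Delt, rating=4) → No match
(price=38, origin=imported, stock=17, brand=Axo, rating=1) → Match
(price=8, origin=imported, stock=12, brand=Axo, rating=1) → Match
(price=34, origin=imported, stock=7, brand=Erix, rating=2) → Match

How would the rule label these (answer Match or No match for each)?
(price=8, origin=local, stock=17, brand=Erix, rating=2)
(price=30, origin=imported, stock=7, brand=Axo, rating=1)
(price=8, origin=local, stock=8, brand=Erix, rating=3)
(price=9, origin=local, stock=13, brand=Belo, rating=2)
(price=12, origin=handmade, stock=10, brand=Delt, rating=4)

Match, Match, Match, Match, No match

A rule that fits every label: rating ≤ 3 — true of each 'Match' example, false of each 'No match' one.
(price=8, origin=local, stock=17, brand=Erix, rating=2) → rating = 2 → Match. (price=30, origin=imported, stock=7, brand=Axo, rating=1) → rating = 1 → Match. (price=8, origin=local, stock=8, brand=Erix, rating=3) → rating = 3 → Match. (price=9, origin=local, stock=13, brand=Belo, rating=2) → rating = 2 → Match. (price=12, origin=handmade, stock=10, brand=Delt, rating=4) → rating = 4 → No match.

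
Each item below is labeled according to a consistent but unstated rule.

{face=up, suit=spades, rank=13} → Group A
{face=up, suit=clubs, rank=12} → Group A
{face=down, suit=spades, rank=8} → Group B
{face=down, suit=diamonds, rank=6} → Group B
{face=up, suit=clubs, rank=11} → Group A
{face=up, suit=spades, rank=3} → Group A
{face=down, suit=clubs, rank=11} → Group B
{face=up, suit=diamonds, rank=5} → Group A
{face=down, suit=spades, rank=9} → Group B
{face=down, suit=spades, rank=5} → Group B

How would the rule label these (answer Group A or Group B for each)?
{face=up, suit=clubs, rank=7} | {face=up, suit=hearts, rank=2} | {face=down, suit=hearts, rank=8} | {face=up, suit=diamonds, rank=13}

Group A, Group A, Group B, Group A

'Group A' ⟺ face is up.
{face=up, suit=clubs, rank=7} → face is up → Group A. {face=up, suit=hearts, rank=2} → face is up → Group A. {face=down, suit=hearts, rank=8} → face is down → Group B. {face=up, suit=diamonds, rank=13} → face is up → Group A.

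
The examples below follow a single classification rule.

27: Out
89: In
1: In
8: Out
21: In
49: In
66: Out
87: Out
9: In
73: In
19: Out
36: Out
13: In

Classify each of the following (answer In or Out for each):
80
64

Out, Out

The common property of the 'In' items is: ≡ 1 (mod 4). No 'Out' item has it.
80 — 80 mod 4 = 0, hence Out.
64 — 64 mod 4 = 0, hence Out.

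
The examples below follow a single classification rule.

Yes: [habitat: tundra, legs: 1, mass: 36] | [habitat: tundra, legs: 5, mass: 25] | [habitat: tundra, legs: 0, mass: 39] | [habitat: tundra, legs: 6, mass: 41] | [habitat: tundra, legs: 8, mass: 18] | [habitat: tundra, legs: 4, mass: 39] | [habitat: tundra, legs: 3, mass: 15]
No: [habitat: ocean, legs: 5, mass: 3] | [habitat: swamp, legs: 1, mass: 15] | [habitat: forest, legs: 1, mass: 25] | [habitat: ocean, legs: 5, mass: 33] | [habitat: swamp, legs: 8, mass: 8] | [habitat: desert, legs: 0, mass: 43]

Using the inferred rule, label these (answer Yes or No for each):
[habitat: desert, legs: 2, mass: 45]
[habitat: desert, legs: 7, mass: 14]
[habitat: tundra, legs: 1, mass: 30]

Looking at the examples, the only property every 'Yes' case has and every 'No' case lacks is: habitat is tundra.
[habitat: desert, legs: 2, mass: 45]: habitat is desert, doesn't match → No.
[habitat: desert, legs: 7, mass: 14]: habitat is desert, doesn't match → No.
[habitat: tundra, legs: 1, mass: 30]: habitat is tundra, matches → Yes.

No, No, Yes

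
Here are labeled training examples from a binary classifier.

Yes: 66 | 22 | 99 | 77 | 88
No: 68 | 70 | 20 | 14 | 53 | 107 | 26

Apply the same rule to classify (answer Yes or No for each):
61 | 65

No, No

Every 'Yes' example satisfies: multiple of 11. None of the 'No' examples do.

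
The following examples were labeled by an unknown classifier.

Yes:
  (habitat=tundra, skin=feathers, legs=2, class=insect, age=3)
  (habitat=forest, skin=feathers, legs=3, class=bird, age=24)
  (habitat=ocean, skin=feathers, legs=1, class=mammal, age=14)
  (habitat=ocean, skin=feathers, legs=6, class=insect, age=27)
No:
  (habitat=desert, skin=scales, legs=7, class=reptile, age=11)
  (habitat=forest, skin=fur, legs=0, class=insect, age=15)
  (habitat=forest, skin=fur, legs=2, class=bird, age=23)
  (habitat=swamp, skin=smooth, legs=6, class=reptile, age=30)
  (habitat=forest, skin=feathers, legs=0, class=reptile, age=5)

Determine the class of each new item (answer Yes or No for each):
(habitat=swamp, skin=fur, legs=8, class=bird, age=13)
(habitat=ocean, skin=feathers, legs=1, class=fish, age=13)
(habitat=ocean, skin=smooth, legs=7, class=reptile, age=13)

No, Yes, No

The distinguishing property — skin is feathers AND legs ≥ 1 — holds for all the 'Yes' cases and none of the 'No' cases.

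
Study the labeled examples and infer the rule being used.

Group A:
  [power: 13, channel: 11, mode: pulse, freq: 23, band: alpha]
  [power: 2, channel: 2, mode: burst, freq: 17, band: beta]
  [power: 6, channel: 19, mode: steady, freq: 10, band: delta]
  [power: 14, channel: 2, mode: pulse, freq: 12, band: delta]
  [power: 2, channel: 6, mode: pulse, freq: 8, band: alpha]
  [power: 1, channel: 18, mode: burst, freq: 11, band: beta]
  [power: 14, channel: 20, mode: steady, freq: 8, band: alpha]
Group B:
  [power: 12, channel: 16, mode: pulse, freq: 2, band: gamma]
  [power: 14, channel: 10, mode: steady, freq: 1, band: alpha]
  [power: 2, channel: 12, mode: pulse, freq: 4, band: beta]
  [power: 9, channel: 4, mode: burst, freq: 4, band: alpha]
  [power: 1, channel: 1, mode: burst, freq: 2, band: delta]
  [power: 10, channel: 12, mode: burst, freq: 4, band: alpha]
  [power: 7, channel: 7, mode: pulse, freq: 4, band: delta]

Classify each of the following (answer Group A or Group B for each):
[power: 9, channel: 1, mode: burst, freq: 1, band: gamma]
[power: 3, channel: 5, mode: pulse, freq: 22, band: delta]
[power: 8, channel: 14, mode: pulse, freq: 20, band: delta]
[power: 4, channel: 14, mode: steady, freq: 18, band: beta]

The common property of the 'Group A' items is: freq ≥ 8. No 'Group B' item has it.
[power: 9, channel: 1, mode: burst, freq: 1, band: gamma]: freq = 1, lacks this property → Group B. [power: 3, channel: 5, mode: pulse, freq: 22, band: delta]: freq = 22, qualifies → Group A. [power: 8, channel: 14, mode: pulse, freq: 20, band: delta]: freq = 20, qualifies → Group A. [power: 4, channel: 14, mode: steady, freq: 18, band: beta]: freq = 18, qualifies → Group A.

Group B, Group A, Group A, Group A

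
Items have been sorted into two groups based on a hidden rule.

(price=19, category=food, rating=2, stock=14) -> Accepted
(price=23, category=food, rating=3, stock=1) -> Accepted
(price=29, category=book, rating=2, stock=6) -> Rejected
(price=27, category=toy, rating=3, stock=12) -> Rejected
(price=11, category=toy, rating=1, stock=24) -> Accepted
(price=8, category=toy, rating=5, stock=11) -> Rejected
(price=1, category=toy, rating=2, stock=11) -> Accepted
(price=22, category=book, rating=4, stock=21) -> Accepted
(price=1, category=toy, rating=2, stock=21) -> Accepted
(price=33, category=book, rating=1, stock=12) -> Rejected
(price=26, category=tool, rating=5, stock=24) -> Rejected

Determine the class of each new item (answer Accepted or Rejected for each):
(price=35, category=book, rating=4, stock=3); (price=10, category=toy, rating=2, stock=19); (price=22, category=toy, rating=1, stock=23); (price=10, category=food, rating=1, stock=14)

The simplest hypothesis consistent with all the labels is: price ≤ 23 AND rating ≤ 4.
(price=35, category=book, rating=4, stock=3) → price = 35, rating = 4 → Rejected.
(price=10, category=toy, rating=2, stock=19) → price = 10, rating = 2 → Accepted.
(price=22, category=toy, rating=1, stock=23) → price = 22, rating = 1 → Accepted.
(price=10, category=food, rating=1, stock=14) → price = 10, rating = 1 → Accepted.

Rejected, Accepted, Accepted, Accepted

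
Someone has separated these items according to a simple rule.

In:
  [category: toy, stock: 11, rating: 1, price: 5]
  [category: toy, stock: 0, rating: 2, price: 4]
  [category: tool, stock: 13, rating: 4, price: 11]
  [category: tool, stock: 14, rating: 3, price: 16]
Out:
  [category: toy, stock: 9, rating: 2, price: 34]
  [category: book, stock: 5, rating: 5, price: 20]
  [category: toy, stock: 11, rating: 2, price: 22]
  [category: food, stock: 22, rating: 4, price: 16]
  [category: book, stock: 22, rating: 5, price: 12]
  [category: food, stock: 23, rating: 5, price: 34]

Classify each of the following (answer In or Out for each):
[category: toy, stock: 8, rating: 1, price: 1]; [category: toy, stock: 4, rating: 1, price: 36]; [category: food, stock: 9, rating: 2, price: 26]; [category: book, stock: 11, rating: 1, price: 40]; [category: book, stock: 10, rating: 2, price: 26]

In, Out, Out, Out, Out

'In' ⟺ stock ≤ 14 AND price ≤ 16.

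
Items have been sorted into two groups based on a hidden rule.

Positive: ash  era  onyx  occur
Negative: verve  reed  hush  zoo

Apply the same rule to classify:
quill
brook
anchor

Negative, Negative, Positive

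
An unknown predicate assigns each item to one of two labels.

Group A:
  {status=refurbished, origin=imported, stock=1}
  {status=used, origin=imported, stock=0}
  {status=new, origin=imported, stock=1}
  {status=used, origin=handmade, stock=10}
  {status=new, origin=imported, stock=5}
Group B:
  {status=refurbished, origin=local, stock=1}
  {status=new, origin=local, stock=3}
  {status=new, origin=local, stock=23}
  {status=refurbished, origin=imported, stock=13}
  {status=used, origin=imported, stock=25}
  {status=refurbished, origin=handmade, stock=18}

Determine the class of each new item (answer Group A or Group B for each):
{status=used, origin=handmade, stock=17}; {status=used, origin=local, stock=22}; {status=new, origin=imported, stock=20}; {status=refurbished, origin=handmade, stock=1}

Group B, Group B, Group B, Group A

The pattern is that an item is 'Group A' exactly when: origin is not local AND stock ≤ 10.
{status=used, origin=handmade, stock=17}: Group B (origin is handmade, stock = 17).
{status=used, origin=local, stock=22}: Group B (origin is local, stock = 22).
{status=new, origin=imported, stock=20}: Group B (origin is imported, stock = 20).
{status=refurbished, origin=handmade, stock=1}: Group A (origin is handmade, stock = 1).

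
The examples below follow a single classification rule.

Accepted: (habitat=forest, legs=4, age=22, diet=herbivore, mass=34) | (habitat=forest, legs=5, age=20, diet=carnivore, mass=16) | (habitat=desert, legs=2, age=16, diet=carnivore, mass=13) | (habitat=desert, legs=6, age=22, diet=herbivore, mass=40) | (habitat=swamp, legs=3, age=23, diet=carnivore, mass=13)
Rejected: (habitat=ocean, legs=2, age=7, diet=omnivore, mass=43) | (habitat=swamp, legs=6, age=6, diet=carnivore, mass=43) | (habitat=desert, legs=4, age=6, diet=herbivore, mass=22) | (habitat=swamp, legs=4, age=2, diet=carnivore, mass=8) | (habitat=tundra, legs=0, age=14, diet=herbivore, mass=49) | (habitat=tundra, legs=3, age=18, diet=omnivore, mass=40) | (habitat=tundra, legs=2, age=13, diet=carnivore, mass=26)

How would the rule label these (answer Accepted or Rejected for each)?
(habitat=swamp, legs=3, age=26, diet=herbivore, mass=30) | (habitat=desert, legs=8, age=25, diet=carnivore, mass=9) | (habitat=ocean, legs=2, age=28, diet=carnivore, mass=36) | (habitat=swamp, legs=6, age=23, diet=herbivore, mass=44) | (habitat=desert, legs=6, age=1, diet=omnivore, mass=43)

'Accepted' ⟺ age = 16 OR age ≥ 20.
(habitat=swamp, legs=3, age=26, diet=herbivore, mass=30): Accepted (age = 26). (habitat=desert, legs=8, age=25, diet=carnivore, mass=9): Accepted (age = 25). (habitat=ocean, legs=2, age=28, diet=carnivore, mass=36): Accepted (age = 28). (habitat=swamp, legs=6, age=23, diet=herbivore, mass=44): Accepted (age = 23). (habitat=desert, legs=6, age=1, diet=omnivore, mass=43): Rejected (age = 1).

Accepted, Accepted, Accepted, Accepted, Rejected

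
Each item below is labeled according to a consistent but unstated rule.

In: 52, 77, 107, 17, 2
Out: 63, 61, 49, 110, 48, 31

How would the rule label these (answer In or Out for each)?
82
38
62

In, Out, In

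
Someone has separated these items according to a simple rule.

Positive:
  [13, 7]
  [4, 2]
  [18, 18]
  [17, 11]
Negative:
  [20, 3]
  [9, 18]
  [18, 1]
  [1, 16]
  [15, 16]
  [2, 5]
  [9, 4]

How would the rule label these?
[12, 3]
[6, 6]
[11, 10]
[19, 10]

Negative, Positive, Negative, Negative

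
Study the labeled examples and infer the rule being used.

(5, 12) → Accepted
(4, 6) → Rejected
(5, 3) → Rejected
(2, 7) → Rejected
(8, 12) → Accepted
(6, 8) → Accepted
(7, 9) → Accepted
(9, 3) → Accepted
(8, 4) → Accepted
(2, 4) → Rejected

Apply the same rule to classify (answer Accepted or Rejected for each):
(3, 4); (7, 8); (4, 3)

Rejected, Accepted, Rejected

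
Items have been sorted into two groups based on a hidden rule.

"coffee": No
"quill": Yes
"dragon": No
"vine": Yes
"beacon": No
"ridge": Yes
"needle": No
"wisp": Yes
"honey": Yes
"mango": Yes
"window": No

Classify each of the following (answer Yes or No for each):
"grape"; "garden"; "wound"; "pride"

The rule appears to be: length ≤ 5.
"grape" — length 5, hence Yes. "garden" — length 6, hence No. "wound" — length 5, hence Yes. "pride" — length 5, hence Yes.

Yes, No, Yes, Yes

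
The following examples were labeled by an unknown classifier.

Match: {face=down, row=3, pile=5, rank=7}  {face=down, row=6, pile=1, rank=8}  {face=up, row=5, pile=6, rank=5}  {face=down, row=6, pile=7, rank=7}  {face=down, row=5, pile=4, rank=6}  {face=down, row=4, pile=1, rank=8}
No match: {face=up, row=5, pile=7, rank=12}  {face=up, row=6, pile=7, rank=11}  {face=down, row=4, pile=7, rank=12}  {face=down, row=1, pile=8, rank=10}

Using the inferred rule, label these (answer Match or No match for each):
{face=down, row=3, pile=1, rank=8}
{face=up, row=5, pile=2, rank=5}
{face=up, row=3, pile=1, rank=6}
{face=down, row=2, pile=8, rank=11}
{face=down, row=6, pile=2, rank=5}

The common property of the 'Match' items is: rank ≤ 8. No 'No match' item has it.
{face=down, row=3, pile=1, rank=8} — rank = 8, hence Match. {face=up, row=5, pile=2, rank=5} — rank = 5, hence Match. {face=up, row=3, pile=1, rank=6} — rank = 6, hence Match. {face=down, row=2, pile=8, rank=11} — rank = 11, hence No match. {face=down, row=6, pile=2, rank=5} — rank = 5, hence Match.

Match, Match, Match, No match, Match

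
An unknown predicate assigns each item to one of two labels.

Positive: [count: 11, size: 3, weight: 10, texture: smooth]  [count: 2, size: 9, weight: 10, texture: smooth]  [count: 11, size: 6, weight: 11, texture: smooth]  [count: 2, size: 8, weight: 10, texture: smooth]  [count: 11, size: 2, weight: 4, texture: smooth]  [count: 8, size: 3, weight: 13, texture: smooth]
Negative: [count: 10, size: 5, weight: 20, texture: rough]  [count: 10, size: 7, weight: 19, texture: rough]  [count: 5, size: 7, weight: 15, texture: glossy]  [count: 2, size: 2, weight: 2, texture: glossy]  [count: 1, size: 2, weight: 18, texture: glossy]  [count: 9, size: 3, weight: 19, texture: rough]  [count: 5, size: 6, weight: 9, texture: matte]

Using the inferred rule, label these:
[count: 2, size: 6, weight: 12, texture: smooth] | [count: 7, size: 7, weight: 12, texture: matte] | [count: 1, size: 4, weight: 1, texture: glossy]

The common property of the 'Positive' items is: texture is smooth. No 'Negative' item has it.
[count: 2, size: 6, weight: 12, texture: smooth]: texture is smooth — qualifies, so Positive. [count: 7, size: 7, weight: 12, texture: matte]: texture is matte — does not pass, so Negative. [count: 1, size: 4, weight: 1, texture: glossy]: texture is glossy — does not pass, so Negative.

Positive, Negative, Negative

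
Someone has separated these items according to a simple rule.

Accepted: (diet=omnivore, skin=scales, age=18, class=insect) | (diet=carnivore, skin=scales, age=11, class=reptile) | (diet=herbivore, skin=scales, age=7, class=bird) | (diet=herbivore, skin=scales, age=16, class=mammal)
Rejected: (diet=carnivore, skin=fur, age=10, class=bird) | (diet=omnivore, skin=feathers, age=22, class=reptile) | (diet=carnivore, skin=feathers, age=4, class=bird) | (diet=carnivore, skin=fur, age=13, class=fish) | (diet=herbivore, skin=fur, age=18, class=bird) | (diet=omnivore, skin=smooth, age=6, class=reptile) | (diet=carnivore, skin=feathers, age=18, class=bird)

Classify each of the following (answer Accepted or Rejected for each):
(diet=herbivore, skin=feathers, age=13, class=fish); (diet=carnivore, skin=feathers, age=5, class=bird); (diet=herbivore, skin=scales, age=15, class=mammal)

Rejected, Rejected, Accepted

The common property of the 'Accepted' items is: skin is scales. No 'Rejected' item has it.
(diet=herbivore, skin=feathers, age=13, class=fish): Rejected (skin is feathers).
(diet=carnivore, skin=feathers, age=5, class=bird): Rejected (skin is feathers).
(diet=herbivore, skin=scales, age=15, class=mammal): Accepted (skin is scales).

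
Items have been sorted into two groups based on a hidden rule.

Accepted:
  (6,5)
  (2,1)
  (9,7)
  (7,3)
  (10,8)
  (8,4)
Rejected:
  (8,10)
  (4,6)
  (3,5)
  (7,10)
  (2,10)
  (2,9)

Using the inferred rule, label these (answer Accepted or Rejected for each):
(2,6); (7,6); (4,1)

Rejected, Accepted, Accepted

'Accepted' ⟺ first > second.
(2,6) → 2 < 6 → Rejected.
(7,6) → 7 > 6 → Accepted.
(4,1) → 4 > 1 → Accepted.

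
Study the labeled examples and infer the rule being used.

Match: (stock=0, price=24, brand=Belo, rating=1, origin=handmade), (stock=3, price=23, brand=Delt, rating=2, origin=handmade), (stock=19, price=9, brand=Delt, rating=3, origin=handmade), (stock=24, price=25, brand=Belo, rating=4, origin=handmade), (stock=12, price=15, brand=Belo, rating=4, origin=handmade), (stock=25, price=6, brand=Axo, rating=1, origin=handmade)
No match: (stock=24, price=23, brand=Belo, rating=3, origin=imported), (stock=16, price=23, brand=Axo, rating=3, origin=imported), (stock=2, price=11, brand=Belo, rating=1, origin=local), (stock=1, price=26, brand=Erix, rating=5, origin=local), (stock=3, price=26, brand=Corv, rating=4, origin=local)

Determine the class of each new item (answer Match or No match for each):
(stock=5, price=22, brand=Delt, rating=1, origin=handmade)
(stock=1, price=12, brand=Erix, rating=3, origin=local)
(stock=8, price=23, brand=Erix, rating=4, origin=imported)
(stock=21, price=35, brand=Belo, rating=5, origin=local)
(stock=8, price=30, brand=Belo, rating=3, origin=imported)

Match, No match, No match, No match, No match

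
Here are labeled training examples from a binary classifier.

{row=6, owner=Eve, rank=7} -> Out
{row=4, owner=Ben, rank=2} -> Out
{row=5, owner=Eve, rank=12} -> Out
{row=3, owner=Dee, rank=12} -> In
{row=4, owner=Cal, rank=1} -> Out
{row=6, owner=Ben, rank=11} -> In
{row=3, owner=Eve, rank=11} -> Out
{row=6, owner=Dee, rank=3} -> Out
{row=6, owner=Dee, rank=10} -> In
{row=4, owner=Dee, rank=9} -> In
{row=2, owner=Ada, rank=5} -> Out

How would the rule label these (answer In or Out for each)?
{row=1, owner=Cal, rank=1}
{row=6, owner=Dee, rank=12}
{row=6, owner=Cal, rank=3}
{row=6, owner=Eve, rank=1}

The common property of the 'In' items is: owner is not Eve AND rank ≥ 7. No 'Out' item has it.
{row=1, owner=Cal, rank=1}: Out (owner is Cal, rank = 1).
{row=6, owner=Dee, rank=12}: In (owner is Dee, rank = 12).
{row=6, owner=Cal, rank=3}: Out (owner is Cal, rank = 3).
{row=6, owner=Eve, rank=1}: Out (owner is Eve, rank = 1).

Out, In, Out, Out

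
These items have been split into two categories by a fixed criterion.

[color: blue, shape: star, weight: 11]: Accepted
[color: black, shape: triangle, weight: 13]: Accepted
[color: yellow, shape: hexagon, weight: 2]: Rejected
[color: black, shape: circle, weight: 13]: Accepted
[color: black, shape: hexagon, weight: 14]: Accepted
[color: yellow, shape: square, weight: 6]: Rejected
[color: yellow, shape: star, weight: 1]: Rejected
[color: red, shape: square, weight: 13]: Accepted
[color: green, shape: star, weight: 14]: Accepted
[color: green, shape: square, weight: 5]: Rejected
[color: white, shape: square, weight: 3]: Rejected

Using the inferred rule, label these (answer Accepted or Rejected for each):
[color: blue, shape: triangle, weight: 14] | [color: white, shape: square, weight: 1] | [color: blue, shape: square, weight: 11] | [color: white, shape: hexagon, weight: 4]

Rule: weight ≥ 11. This holds for each 'Accepted' example and fails for each 'Rejected' one.
[color: blue, shape: triangle, weight: 14] → weight = 14 → Accepted. [color: white, shape: square, weight: 1] → weight = 1 → Rejected. [color: blue, shape: square, weight: 11] → weight = 11 → Accepted. [color: white, shape: hexagon, weight: 4] → weight = 4 → Rejected.

Accepted, Rejected, Accepted, Rejected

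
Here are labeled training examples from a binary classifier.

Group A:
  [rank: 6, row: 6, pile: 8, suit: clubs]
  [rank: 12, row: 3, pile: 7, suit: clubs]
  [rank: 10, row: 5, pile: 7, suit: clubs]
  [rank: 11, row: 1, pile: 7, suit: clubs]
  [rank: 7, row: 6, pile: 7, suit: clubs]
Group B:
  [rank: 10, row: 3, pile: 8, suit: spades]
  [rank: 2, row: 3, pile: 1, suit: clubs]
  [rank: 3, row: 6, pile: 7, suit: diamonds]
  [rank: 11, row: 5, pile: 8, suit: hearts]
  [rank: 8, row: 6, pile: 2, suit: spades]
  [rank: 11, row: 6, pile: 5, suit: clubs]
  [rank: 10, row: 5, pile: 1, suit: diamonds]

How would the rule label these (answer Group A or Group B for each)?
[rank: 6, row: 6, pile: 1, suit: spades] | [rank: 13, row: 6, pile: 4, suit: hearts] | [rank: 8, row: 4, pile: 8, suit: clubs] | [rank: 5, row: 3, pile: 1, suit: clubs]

Group B, Group B, Group A, Group B

The simplest hypothesis consistent with all the labels is: suit is clubs AND pile ≥ 7.
[rank: 6, row: 6, pile: 1, suit: spades] — suit is spades, pile = 1, hence Group B. [rank: 13, row: 6, pile: 4, suit: hearts] — suit is hearts, pile = 4, hence Group B. [rank: 8, row: 4, pile: 8, suit: clubs] — suit is clubs, pile = 8, hence Group A. [rank: 5, row: 3, pile: 1, suit: clubs] — suit is clubs, pile = 1, hence Group B.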